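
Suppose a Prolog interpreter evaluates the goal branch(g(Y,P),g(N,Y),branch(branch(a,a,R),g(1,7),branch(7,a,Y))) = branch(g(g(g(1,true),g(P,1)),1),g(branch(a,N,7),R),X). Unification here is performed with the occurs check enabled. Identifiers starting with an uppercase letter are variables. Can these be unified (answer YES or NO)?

NO

Decompose branch/3: g(Y,P) = g(g(g(1,true),g(P,1)),1),  g(N,Y) = g(branch(a,N,7),R),  branch(branch(a,a,R),g(1,7),branch(7,a,Y)) = X.
Decompose g/2: Y = g(g(1,true),g(P,1)),  P = 1.
Bind Y := g(g(1,true),g(P,1)); substituting into the 2 remaining equations that mention Y gives: g(N,g(g(1,true),g(P,1))) = g(branch(a,N,7),R),  branch(branch(a,a,R),g(1,7),branch(7,a,g(g(1,true),g(P,1)))) = X.
Bind P := 1; substituting into the remaining equations gives: g(N,g(g(1,true),g(1,1))) = g(branch(a,N,7),R),  branch(branch(a,a,R),g(1,7),branch(7,a,g(g(1,true),g(1,1)))) = X. Substituting into the earlier binding gives Y := g(g(1,true),g(1,1)).
Decompose g/2: N = branch(a,N,7),  g(g(1,true),g(1,1)) = R.
Occurs check fails: N occurs in branch(a,N,7); the equation N = branch(a,N,7) has no finite solution.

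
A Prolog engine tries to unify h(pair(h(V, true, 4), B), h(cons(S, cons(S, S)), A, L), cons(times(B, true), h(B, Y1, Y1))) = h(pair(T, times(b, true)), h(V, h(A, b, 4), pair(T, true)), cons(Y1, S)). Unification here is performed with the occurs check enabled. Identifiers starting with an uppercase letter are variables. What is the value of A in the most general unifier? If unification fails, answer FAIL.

Decompose h/3: pair(h(V, true, 4), B) = pair(T, times(b, true)),  h(cons(S, cons(S, S)), A, L) = h(V, h(A, b, 4), pair(T, true)),  cons(times(B, true), h(B, Y1, Y1)) = cons(Y1, S).
Decompose pair/2: h(V, true, 4) = T,  B = times(b, true).
Bind T := h(V, true, 4); substituting into the one remaining equation that mentions T gives: h(cons(S, cons(S, S)), A, L) = h(V, h(A, b, 4), pair(h(V, true, 4), true)).
Bind B := times(b, true); substituting into the one remaining equation that mentions B gives: cons(times(times(b, true), true), h(times(b, true), Y1, Y1)) = cons(Y1, S).
Decompose h/3: cons(S, cons(S, S)) = V,  A = h(A, b, 4),  L = pair(h(V, true, 4), true).
Bind V := cons(S, cons(S, S)); substituting into the one remaining equation that mentions V gives: L = pair(h(cons(S, cons(S, S)), true, 4), true). Substituting into the earlier binding gives T := h(cons(S, cons(S, S)), true, 4).
Occurs check fails: A occurs in h(A, b, 4); the equation A = h(A, b, 4) has no finite solution.

FAIL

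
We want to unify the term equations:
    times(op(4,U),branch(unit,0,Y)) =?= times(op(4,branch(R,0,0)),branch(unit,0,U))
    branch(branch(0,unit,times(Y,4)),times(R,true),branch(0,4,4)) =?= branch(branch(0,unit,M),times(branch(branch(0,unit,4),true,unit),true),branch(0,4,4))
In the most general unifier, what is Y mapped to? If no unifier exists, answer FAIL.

Decompose times/2: op(4,U) =?= op(4,branch(R,0,0)),  branch(unit,0,Y) =?= branch(unit,0,U).
Decompose op/2: 4 =?= 4,  U =?= branch(R,0,0).
Delete trivial equation 4 =?= 4.
Bind U := branch(R,0,0); substituting into the one remaining equation that mentions U gives: branch(unit,0,Y) =?= branch(unit,0,branch(R,0,0)).
Decompose branch/3: unit =?= unit,  0 =?= 0,  Y =?= branch(R,0,0).
Delete trivial equation unit =?= unit.
Delete trivial equation 0 =?= 0.
Bind Y := branch(R,0,0); substituting into the remaining equation gives: branch(branch(0,unit,times(branch(R,0,0),4)),times(R,true),branch(0,4,4)) =?= branch(branch(0,unit,M),times(branch(branch(0,unit,4),true,unit),true),branch(0,4,4)).
Decompose branch/3: branch(0,unit,times(branch(R,0,0),4)) =?= branch(0,unit,M),  times(R,true) =?= times(branch(branch(0,unit,4),true,unit),true),  branch(0,4,4) =?= branch(0,4,4).
Decompose branch/3: 0 =?= 0,  unit =?= unit,  times(branch(R,0,0),4) =?= M.
Delete trivial equation 0 =?= 0.
Delete trivial equation unit =?= unit.
Bind M := times(branch(R,0,0),4); no other remaining equation mentions M.
Decompose times/2: R =?= branch(branch(0,unit,4),true,unit),  true =?= true.
Bind R := branch(branch(0,unit,4),true,unit); no other remaining equation mentions R. Substituting into the earlier bindings gives U := branch(branch(branch(0,unit,4),true,unit),0,0), Y := branch(branch(branch(0,unit,4),true,unit),0,0), M := times(branch(branch(branch(0,unit,4),true,unit),0,0),4).
Delete trivial equation true =?= true.
Delete trivial equation branch(0,4,4) =?= branch(0,4,4).
MGU = { U := branch(branch(branch(0,unit,4),true,unit),0,0), Y := branch(branch(branch(0,unit,4),true,unit),0,0), M := times(branch(branch(branch(0,unit,4),true,unit),0,0),4), R := branch(branch(0,unit,4),true,unit) }, so Y := branch(branch(branch(0,unit,4),true,unit),0,0).

branch(branch(branch(0,unit,4),true,unit),0,0)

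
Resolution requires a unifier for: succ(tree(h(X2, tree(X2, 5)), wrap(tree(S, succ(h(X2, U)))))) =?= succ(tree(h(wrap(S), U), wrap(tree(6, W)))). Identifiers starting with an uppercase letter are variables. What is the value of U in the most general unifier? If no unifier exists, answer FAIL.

tree(wrap(6), 5)

Decompose succ/1: tree(h(X2, tree(X2, 5)), wrap(tree(S, succ(h(X2, U))))) =?= tree(h(wrap(S), U), wrap(tree(6, W))).
Decompose tree/2: h(X2, tree(X2, 5)) =?= h(wrap(S), U),  wrap(tree(S, succ(h(X2, U)))) =?= wrap(tree(6, W)).
Decompose h/2: X2 =?= wrap(S),  tree(X2, 5) =?= U.
Bind X2 := wrap(S); substituting into the remaining equations gives: tree(wrap(S), 5) =?= U,  wrap(tree(S, succ(h(wrap(S), U)))) =?= wrap(tree(6, W)).
Bind U := tree(wrap(S), 5); substituting into the remaining equation gives: wrap(tree(S, succ(h(wrap(S), tree(wrap(S), 5))))) =?= wrap(tree(6, W)).
Decompose wrap/1: tree(S, succ(h(wrap(S), tree(wrap(S), 5)))) =?= tree(6, W).
Decompose tree/2: S =?= 6,  succ(h(wrap(S), tree(wrap(S), 5))) =?= W.
Bind S := 6; substituting into the remaining equation gives: succ(h(wrap(6), tree(wrap(6), 5))) =?= W. Substituting into the earlier bindings gives X2 := wrap(6), U := tree(wrap(6), 5).
Bind W := succ(h(wrap(6), tree(wrap(6), 5))).
MGU = { X2 -> wrap(6), U -> tree(wrap(6), 5), S -> 6, W -> succ(h(wrap(6), tree(wrap(6), 5))) }, so U -> tree(wrap(6), 5).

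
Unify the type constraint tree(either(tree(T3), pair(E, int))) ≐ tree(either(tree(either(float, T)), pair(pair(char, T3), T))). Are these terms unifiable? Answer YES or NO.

YES

Decompose tree/1: either(tree(T3), pair(E, int)) ≐ either(tree(either(float, T)), pair(pair(char, T3), T)).
Decompose either/2: tree(T3) ≐ tree(either(float, T)),  pair(E, int) ≐ pair(pair(char, T3), T).
Decompose tree/1: T3 ≐ either(float, T).
Bind T3 := either(float, T); substituting into the remaining equation gives: pair(E, int) ≐ pair(pair(char, either(float, T)), T).
Decompose pair/2: E ≐ pair(char, either(float, T)),  int ≐ T.
Bind E := pair(char, either(float, T)); no other remaining equation mentions E.
Bind T := int. Substituting into the earlier bindings gives T3 := either(float, int), E := pair(char, either(float, int)).
No equations remain and no clash or occurs-check failure arose, so a unifier exists.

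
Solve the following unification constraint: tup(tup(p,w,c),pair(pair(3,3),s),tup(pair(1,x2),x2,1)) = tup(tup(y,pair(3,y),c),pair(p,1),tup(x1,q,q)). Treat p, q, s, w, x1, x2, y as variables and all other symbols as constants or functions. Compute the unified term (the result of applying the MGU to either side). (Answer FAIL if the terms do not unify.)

tup(tup(pair(3,3),pair(3,pair(3,3)),c),pair(pair(3,3),1),tup(pair(1,1),1,1))

Decompose tup/3: tup(p,w,c) = tup(y,pair(3,y),c),  pair(pair(3,3),s) = pair(p,1),  tup(pair(1,x2),x2,1) = tup(x1,q,q).
Decompose tup/3: p = y,  w = pair(3,y),  c = c.
Bind p := y; substituting into the one remaining equation that mentions p gives: pair(pair(3,3),s) = pair(y,1).
Bind w := pair(3,y); no other remaining equation mentions w.
Delete trivial equation c = c.
Decompose pair/2: pair(3,3) = y,  s = 1.
Bind y := pair(3,3); no other remaining equation mentions y. Substituting into the earlier bindings gives p := pair(3,3), w := pair(3,pair(3,3)).
Bind s := 1; no other remaining equation mentions s.
Decompose tup/3: pair(1,x2) = x1,  x2 = q,  1 = q.
Bind x1 := pair(1,x2); no other remaining equation mentions x1.
Bind x2 := q; no other remaining equation mentions x2. Substituting into the earlier binding gives x1 := pair(1,q).
Bind q := 1. Substituting into the earlier bindings gives x1 := pair(1,1), x2 := 1.
Applying the MGU to either side gives tup(tup(pair(3,3),pair(3,pair(3,3)),c),pair(pair(3,3),1),tup(pair(1,1),1,1)).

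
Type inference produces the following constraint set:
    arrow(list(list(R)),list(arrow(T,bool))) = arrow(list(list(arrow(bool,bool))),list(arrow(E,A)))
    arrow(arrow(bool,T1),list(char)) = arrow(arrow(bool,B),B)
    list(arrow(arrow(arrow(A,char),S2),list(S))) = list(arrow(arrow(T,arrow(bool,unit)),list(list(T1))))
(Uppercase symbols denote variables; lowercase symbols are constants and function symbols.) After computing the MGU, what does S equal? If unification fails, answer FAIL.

Decompose arrow/2: list(list(R)) = list(list(arrow(bool,bool))),  list(arrow(T,bool)) = list(arrow(E,A)).
Decompose list/1: list(R) = list(arrow(bool,bool)).
Decompose list/1: R = arrow(bool,bool).
Bind R := arrow(bool,bool); no other remaining equation mentions R.
Decompose list/1: arrow(T,bool) = arrow(E,A).
Decompose arrow/2: T = E,  bool = A.
Bind T := E; substituting into the one remaining equation that mentions T gives: list(arrow(arrow(arrow(A,char),S2),list(S))) = list(arrow(arrow(E,arrow(bool,unit)),list(list(T1)))).
Bind A := bool; substituting into the one remaining equation that mentions A gives: list(arrow(arrow(arrow(bool,char),S2),list(S))) = list(arrow(arrow(E,arrow(bool,unit)),list(list(T1)))).
Decompose arrow/2: arrow(bool,T1) = arrow(bool,B),  list(char) = B.
Decompose arrow/2: bool = bool,  T1 = B.
Delete trivial equation bool = bool.
Bind T1 := B; substituting into the one remaining equation that mentions T1 gives: list(arrow(arrow(arrow(bool,char),S2),list(S))) = list(arrow(arrow(E,arrow(bool,unit)),list(list(B)))).
Bind B := list(char); substituting into the remaining equation gives: list(arrow(arrow(arrow(bool,char),S2),list(S))) = list(arrow(arrow(E,arrow(bool,unit)),list(list(list(char))))). Substituting into the earlier binding gives T1 := list(char).
Decompose list/1: arrow(arrow(arrow(bool,char),S2),list(S)) = arrow(arrow(E,arrow(bool,unit)),list(list(list(char)))).
Decompose arrow/2: arrow(arrow(bool,char),S2) = arrow(E,arrow(bool,unit)),  list(S) = list(list(list(char))).
Decompose arrow/2: arrow(bool,char) = E,  S2 = arrow(bool,unit).
Bind E := arrow(bool,char); no other remaining equation mentions E. Substituting into the earlier binding gives T := arrow(bool,char).
Bind S2 := arrow(bool,unit); no other remaining equation mentions S2.
Decompose list/1: S = list(list(char)).
Bind S := list(list(char)).
MGU = { R -> arrow(bool,bool), T -> arrow(bool,char), A -> bool, T1 -> list(char), B -> list(char), E -> arrow(bool,char), S2 -> arrow(bool,unit), S -> list(list(char)) }, so S -> list(list(char)).

list(list(char))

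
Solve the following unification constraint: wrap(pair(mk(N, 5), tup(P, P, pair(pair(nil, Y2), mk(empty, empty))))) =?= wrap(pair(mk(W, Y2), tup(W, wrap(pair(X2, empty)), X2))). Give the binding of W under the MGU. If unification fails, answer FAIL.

Decompose wrap/1: pair(mk(N, 5), tup(P, P, pair(pair(nil, Y2), mk(empty, empty)))) =?= pair(mk(W, Y2), tup(W, wrap(pair(X2, empty)), X2)).
Decompose pair/2: mk(N, 5) =?= mk(W, Y2),  tup(P, P, pair(pair(nil, Y2), mk(empty, empty))) =?= tup(W, wrap(pair(X2, empty)), X2).
Decompose mk/2: N =?= W,  5 =?= Y2.
Bind N := W; no other remaining equation mentions N.
Bind Y2 := 5; substituting into the remaining equation gives: tup(P, P, pair(pair(nil, 5), mk(empty, empty))) =?= tup(W, wrap(pair(X2, empty)), X2).
Decompose tup/3: P =?= W,  P =?= wrap(pair(X2, empty)),  pair(pair(nil, 5), mk(empty, empty)) =?= X2.
Bind P := W; substituting into the one remaining equation that mentions P gives: W =?= wrap(pair(X2, empty)).
Bind W := wrap(pair(X2, empty)); no other remaining equation mentions W. Substituting into the earlier bindings gives N := wrap(pair(X2, empty)), P := wrap(pair(X2, empty)).
Bind X2 := pair(pair(nil, 5), mk(empty, empty)). Substituting into the earlier bindings gives N := wrap(pair(pair(pair(nil, 5), mk(empty, empty)), empty)), P := wrap(pair(pair(pair(nil, 5), mk(empty, empty)), empty)), W := wrap(pair(pair(pair(nil, 5), mk(empty, empty)), empty)).
MGU = { N -> wrap(pair(pair(pair(nil, 5), mk(empty, empty)), empty)), Y2 -> 5, P -> wrap(pair(pair(pair(nil, 5), mk(empty, empty)), empty)), W -> wrap(pair(pair(pair(nil, 5), mk(empty, empty)), empty)), X2 -> pair(pair(nil, 5), mk(empty, empty)) }, so W -> wrap(pair(pair(pair(nil, 5), mk(empty, empty)), empty)).

wrap(pair(pair(pair(nil, 5), mk(empty, empty)), empty))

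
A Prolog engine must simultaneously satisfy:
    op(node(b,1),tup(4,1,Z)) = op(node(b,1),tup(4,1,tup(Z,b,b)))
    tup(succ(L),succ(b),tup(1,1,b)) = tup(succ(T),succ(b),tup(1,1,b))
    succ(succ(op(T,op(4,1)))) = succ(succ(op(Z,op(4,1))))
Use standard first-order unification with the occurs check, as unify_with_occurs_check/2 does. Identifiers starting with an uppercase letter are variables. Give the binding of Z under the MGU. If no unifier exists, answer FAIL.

Decompose op/2: node(b,1) = node(b,1),  tup(4,1,Z) = tup(4,1,tup(Z,b,b)).
Delete trivial equation node(b,1) = node(b,1).
Decompose tup/3: 4 = 4,  1 = 1,  Z = tup(Z,b,b).
Delete trivial equation 4 = 4.
Delete trivial equation 1 = 1.
Occurs check fails: Z occurs in tup(Z,b,b); the equation Z = tup(Z,b,b) has no finite solution.

FAIL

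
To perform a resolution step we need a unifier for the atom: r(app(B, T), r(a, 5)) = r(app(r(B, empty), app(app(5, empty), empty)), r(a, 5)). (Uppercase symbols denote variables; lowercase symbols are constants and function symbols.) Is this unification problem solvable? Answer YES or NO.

Decompose r/2: app(B, T) = app(r(B, empty), app(app(5, empty), empty)),  r(a, 5) = r(a, 5).
Decompose app/2: B = r(B, empty),  T = app(app(5, empty), empty).
Occurs check fails: B occurs in r(B, empty); the equation B = r(B, empty) has no finite solution.

NO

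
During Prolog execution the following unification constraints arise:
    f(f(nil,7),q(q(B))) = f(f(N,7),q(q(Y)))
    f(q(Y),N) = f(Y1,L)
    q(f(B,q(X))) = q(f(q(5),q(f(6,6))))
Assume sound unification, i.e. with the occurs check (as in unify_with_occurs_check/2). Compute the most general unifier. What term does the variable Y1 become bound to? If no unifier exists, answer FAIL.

Decompose f/2: f(nil,7) = f(N,7),  q(q(B)) = q(q(Y)).
Decompose f/2: nil = N,  7 = 7.
Bind N := nil; substituting into the one remaining equation that mentions N gives: f(q(Y),nil) = f(Y1,L).
Delete trivial equation 7 = 7.
Decompose q/1: q(B) = q(Y).
Decompose q/1: B = Y.
Bind B := Y; substituting into the one remaining equation that mentions B gives: q(f(Y,q(X))) = q(f(q(5),q(f(6,6)))).
Decompose f/2: q(Y) = Y1,  nil = L.
Bind Y1 := q(Y); no other remaining equation mentions Y1.
Bind L := nil; no other remaining equation mentions L.
Decompose q/1: f(Y,q(X)) = f(q(5),q(f(6,6))).
Decompose f/2: Y = q(5),  q(X) = q(f(6,6)).
Bind Y := q(5); no other remaining equation mentions Y. Substituting into the earlier bindings gives B := q(5), Y1 := q(q(5)).
Decompose q/1: X = f(6,6).
Bind X := f(6,6).
MGU = { N ↦ nil, B ↦ q(5), Y1 ↦ q(q(5)), L ↦ nil, Y ↦ q(5), X ↦ f(6,6) }, so Y1 ↦ q(q(5)).

q(q(5))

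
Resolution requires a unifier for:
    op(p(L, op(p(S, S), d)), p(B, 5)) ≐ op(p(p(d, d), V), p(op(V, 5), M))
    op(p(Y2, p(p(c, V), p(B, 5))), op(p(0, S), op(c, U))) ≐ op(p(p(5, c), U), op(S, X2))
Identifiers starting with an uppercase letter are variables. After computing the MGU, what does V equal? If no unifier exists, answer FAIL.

FAIL

Decompose op/2: p(L, op(p(S, S), d)) ≐ p(p(d, d), V),  p(B, 5) ≐ p(op(V, 5), M).
Decompose p/2: L ≐ p(d, d),  op(p(S, S), d) ≐ V.
Bind L := p(d, d); no other remaining equation mentions L.
Bind V := op(p(S, S), d); substituting into the remaining equations gives: p(B, 5) ≐ p(op(op(p(S, S), d), 5), M),  op(p(Y2, p(p(c, op(p(S, S), d)), p(B, 5))), op(p(0, S), op(c, U))) ≐ op(p(p(5, c), U), op(S, X2)).
Decompose p/2: B ≐ op(op(p(S, S), d), 5),  5 ≐ M.
Bind B := op(op(p(S, S), d), 5); substituting into the one remaining equation that mentions B gives: op(p(Y2, p(p(c, op(p(S, S), d)), p(op(op(p(S, S), d), 5), 5))), op(p(0, S), op(c, U))) ≐ op(p(p(5, c), U), op(S, X2)).
Bind M := 5; no other remaining equation mentions M.
Decompose op/2: p(Y2, p(p(c, op(p(S, S), d)), p(op(op(p(S, S), d), 5), 5))) ≐ p(p(5, c), U),  op(p(0, S), op(c, U)) ≐ op(S, X2).
Decompose p/2: Y2 ≐ p(5, c),  p(p(c, op(p(S, S), d)), p(op(op(p(S, S), d), 5), 5)) ≐ U.
Bind Y2 := p(5, c); no other remaining equation mentions Y2.
Bind U := p(p(c, op(p(S, S), d)), p(op(op(p(S, S), d), 5), 5)); substituting into the remaining equation gives: op(p(0, S), op(c, p(p(c, op(p(S, S), d)), p(op(op(p(S, S), d), 5), 5)))) ≐ op(S, X2).
Decompose op/2: p(0, S) ≐ S,  op(c, p(p(c, op(p(S, S), d)), p(op(op(p(S, S), d), 5), 5))) ≐ X2.
Occurs check fails: S occurs in p(0, S); the equation S ≐ p(0, S) has no finite solution.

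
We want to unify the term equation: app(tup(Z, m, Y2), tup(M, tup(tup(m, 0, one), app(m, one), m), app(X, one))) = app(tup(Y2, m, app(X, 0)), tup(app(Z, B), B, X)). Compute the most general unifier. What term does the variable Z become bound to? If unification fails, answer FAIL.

FAIL

Decompose app/2: tup(Z, m, Y2) = tup(Y2, m, app(X, 0)),  tup(M, tup(tup(m, 0, one), app(m, one), m), app(X, one)) = tup(app(Z, B), B, X).
Decompose tup/3: Z = Y2,  m = m,  Y2 = app(X, 0).
Bind Z := Y2; substituting into the one remaining equation that mentions Z gives: tup(M, tup(tup(m, 0, one), app(m, one), m), app(X, one)) = tup(app(Y2, B), B, X).
Delete trivial equation m = m.
Bind Y2 := app(X, 0); substituting into the remaining equation gives: tup(M, tup(tup(m, 0, one), app(m, one), m), app(X, one)) = tup(app(app(X, 0), B), B, X). Substituting into the earlier binding gives Z := app(X, 0).
Decompose tup/3: M = app(app(X, 0), B),  tup(tup(m, 0, one), app(m, one), m) = B,  app(X, one) = X.
Bind M := app(app(X, 0), B); no other remaining equation mentions M.
Bind B := tup(tup(m, 0, one), app(m, one), m); no other remaining equation mentions B. Substituting into the earlier binding gives M := app(app(X, 0), tup(tup(m, 0, one), app(m, one), m)).
Occurs check fails: X occurs in app(X, one); the equation X = app(X, one) has no finite solution.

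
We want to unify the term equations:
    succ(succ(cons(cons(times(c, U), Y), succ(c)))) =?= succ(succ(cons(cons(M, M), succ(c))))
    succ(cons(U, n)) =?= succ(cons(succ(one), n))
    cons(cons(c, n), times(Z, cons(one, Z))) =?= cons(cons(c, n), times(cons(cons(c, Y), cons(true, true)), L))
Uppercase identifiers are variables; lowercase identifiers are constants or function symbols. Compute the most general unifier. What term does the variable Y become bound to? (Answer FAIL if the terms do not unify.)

Decompose succ/1: succ(cons(cons(times(c, U), Y), succ(c))) =?= succ(cons(cons(M, M), succ(c))).
Decompose succ/1: cons(cons(times(c, U), Y), succ(c)) =?= cons(cons(M, M), succ(c)).
Decompose cons/2: cons(times(c, U), Y) =?= cons(M, M),  succ(c) =?= succ(c).
Decompose cons/2: times(c, U) =?= M,  Y =?= M.
Bind M := times(c, U); substituting into the one remaining equation that mentions M gives: Y =?= times(c, U).
Bind Y := times(c, U); substituting into the one remaining equation that mentions Y gives: cons(cons(c, n), times(Z, cons(one, Z))) =?= cons(cons(c, n), times(cons(cons(c, times(c, U)), cons(true, true)), L)).
Delete trivial equation succ(c) =?= succ(c).
Decompose succ/1: cons(U, n) =?= cons(succ(one), n).
Decompose cons/2: U =?= succ(one),  n =?= n.
Bind U := succ(one); substituting into the one remaining equation that mentions U gives: cons(cons(c, n), times(Z, cons(one, Z))) =?= cons(cons(c, n), times(cons(cons(c, times(c, succ(one))), cons(true, true)), L)). Substituting into the earlier bindings gives M := times(c, succ(one)), Y := times(c, succ(one)).
Delete trivial equation n =?= n.
Decompose cons/2: cons(c, n) =?= cons(c, n),  times(Z, cons(one, Z)) =?= times(cons(cons(c, times(c, succ(one))), cons(true, true)), L).
Delete trivial equation cons(c, n) =?= cons(c, n).
Decompose times/2: Z =?= cons(cons(c, times(c, succ(one))), cons(true, true)),  cons(one, Z) =?= L.
Bind Z := cons(cons(c, times(c, succ(one))), cons(true, true)); substituting into the remaining equation gives: cons(one, cons(cons(c, times(c, succ(one))), cons(true, true))) =?= L.
Bind L := cons(one, cons(cons(c, times(c, succ(one))), cons(true, true))).
MGU = { M ↦ times(c, succ(one)), Y ↦ times(c, succ(one)), U ↦ succ(one), Z ↦ cons(cons(c, times(c, succ(one))), cons(true, true)), L ↦ cons(one, cons(cons(c, times(c, succ(one))), cons(true, true))) }, so Y ↦ times(c, succ(one)).

times(c, succ(one))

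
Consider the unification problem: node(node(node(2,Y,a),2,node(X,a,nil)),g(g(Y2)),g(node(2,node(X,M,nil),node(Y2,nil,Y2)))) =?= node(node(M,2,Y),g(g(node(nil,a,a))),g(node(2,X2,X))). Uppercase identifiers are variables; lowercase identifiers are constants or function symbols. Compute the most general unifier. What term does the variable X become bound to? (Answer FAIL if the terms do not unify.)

node(node(nil,a,a),nil,node(nil,a,a))

Decompose node/3: node(node(2,Y,a),2,node(X,a,nil)) =?= node(M,2,Y),  g(g(Y2)) =?= g(g(node(nil,a,a))),  g(node(2,node(X,M,nil),node(Y2,nil,Y2))) =?= g(node(2,X2,X)).
Decompose node/3: node(2,Y,a) =?= M,  2 =?= 2,  node(X,a,nil) =?= Y.
Bind M := node(2,Y,a); substituting into the one remaining equation that mentions M gives: g(node(2,node(X,node(2,Y,a),nil),node(Y2,nil,Y2))) =?= g(node(2,X2,X)).
Delete trivial equation 2 =?= 2.
Bind Y := node(X,a,nil); substituting into the one remaining equation that mentions Y gives: g(node(2,node(X,node(2,node(X,a,nil),a),nil),node(Y2,nil,Y2))) =?= g(node(2,X2,X)). Substituting into the earlier binding gives M := node(2,node(X,a,nil),a).
Decompose g/1: g(Y2) =?= g(node(nil,a,a)).
Decompose g/1: Y2 =?= node(nil,a,a).
Bind Y2 := node(nil,a,a); substituting into the remaining equation gives: g(node(2,node(X,node(2,node(X,a,nil),a),nil),node(node(nil,a,a),nil,node(nil,a,a)))) =?= g(node(2,X2,X)).
Decompose g/1: node(2,node(X,node(2,node(X,a,nil),a),nil),node(node(nil,a,a),nil,node(nil,a,a))) =?= node(2,X2,X).
Decompose node/3: 2 =?= 2,  node(X,node(2,node(X,a,nil),a),nil) =?= X2,  node(node(nil,a,a),nil,node(nil,a,a)) =?= X.
Delete trivial equation 2 =?= 2.
Bind X2 := node(X,node(2,node(X,a,nil),a),nil); no other remaining equation mentions X2.
Bind X := node(node(nil,a,a),nil,node(nil,a,a)). Substituting into the earlier bindings gives M := node(2,node(node(node(nil,a,a),nil,node(nil,a,a)),a,nil),a), Y := node(node(node(nil,a,a),nil,node(nil,a,a)),a,nil), X2 := node(node(node(nil,a,a),nil,node(nil,a,a)),node(2,node(node(node(nil,a,a),nil,node(nil,a,a)),a,nil),a),nil).
MGU = { M -> node(2,node(node(node(nil,a,a),nil,node(nil,a,a)),a,nil),a), Y -> node(node(node(nil,a,a),nil,node(nil,a,a)),a,nil), Y2 -> node(nil,a,a), X2 -> node(node(node(nil,a,a),nil,node(nil,a,a)),node(2,node(node(node(nil,a,a),nil,node(nil,a,a)),a,nil),a),nil), X -> node(node(nil,a,a),nil,node(nil,a,a)) }, so X -> node(node(nil,a,a),nil,node(nil,a,a)).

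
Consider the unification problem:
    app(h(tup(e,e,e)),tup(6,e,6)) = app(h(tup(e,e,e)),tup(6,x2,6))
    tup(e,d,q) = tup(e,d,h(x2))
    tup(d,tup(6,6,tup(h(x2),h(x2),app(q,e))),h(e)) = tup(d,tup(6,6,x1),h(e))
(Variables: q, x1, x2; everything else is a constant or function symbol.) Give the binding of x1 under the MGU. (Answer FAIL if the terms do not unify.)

tup(h(e),h(e),app(h(e),e))

Decompose app/2: h(tup(e,e,e)) = h(tup(e,e,e)),  tup(6,e,6) = tup(6,x2,6).
Delete trivial equation h(tup(e,e,e)) = h(tup(e,e,e)).
Decompose tup/3: 6 = 6,  e = x2,  6 = 6.
Delete trivial equation 6 = 6.
Bind x2 := e; substituting into the 2 remaining equations that mention x2 gives: tup(e,d,q) = tup(e,d,h(e)),  tup(d,tup(6,6,tup(h(e),h(e),app(q,e))),h(e)) = tup(d,tup(6,6,x1),h(e)).
Delete trivial equation 6 = 6.
Decompose tup/3: e = e,  d = d,  q = h(e).
Delete trivial equation e = e.
Delete trivial equation d = d.
Bind q := h(e); substituting into the remaining equation gives: tup(d,tup(6,6,tup(h(e),h(e),app(h(e),e))),h(e)) = tup(d,tup(6,6,x1),h(e)).
Decompose tup/3: d = d,  tup(6,6,tup(h(e),h(e),app(h(e),e))) = tup(6,6,x1),  h(e) = h(e).
Delete trivial equation d = d.
Decompose tup/3: 6 = 6,  6 = 6,  tup(h(e),h(e),app(h(e),e)) = x1.
Delete trivial equation 6 = 6.
Delete trivial equation 6 = 6.
Bind x1 := tup(h(e),h(e),app(h(e),e)); no other remaining equation mentions x1.
Delete trivial equation h(e) = h(e).
MGU = { x2 -> e, q -> h(e), x1 -> tup(h(e),h(e),app(h(e),e)) }, so x1 -> tup(h(e),h(e),app(h(e),e)).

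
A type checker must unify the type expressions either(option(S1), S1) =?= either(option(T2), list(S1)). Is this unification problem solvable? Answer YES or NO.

Decompose either/2: option(S1) =?= option(T2),  S1 =?= list(S1).
Decompose option/1: S1 =?= T2.
Bind S1 := T2; substituting into the remaining equation gives: T2 =?= list(T2).
Occurs check fails: T2 occurs in list(T2); the equation T2 =?= list(T2) has no finite solution.

NO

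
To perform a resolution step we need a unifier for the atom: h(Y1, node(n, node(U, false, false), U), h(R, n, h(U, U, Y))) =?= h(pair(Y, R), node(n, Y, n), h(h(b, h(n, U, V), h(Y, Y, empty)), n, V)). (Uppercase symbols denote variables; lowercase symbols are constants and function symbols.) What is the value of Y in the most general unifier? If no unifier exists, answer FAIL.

node(n, false, false)

Decompose h/3: Y1 =?= pair(Y, R),  node(n, node(U, false, false), U) =?= node(n, Y, n),  h(R, n, h(U, U, Y)) =?= h(h(b, h(n, U, V), h(Y, Y, empty)), n, V).
Bind Y1 := pair(Y, R); no other remaining equation mentions Y1.
Decompose node/3: n =?= n,  node(U, false, false) =?= Y,  U =?= n.
Delete trivial equation n =?= n.
Bind Y := node(U, false, false); substituting into the one remaining equation that mentions Y gives: h(R, n, h(U, U, node(U, false, false))) =?= h(h(b, h(n, U, V), h(node(U, false, false), node(U, false, false), empty)), n, V). Substituting into the earlier binding gives Y1 := pair(node(U, false, false), R).
Bind U := n; substituting into the remaining equation gives: h(R, n, h(n, n, node(n, false, false))) =?= h(h(b, h(n, n, V), h(node(n, false, false), node(n, false, false), empty)), n, V). Substituting into the earlier bindings gives Y1 := pair(node(n, false, false), R), Y := node(n, false, false).
Decompose h/3: R =?= h(b, h(n, n, V), h(node(n, false, false), node(n, false, false), empty)),  n =?= n,  h(n, n, node(n, false, false)) =?= V.
Bind R := h(b, h(n, n, V), h(node(n, false, false), node(n, false, false), empty)); no other remaining equation mentions R. Substituting into the earlier binding gives Y1 := pair(node(n, false, false), h(b, h(n, n, V), h(node(n, false, false), node(n, false, false), empty))).
Delete trivial equation n =?= n.
Bind V := h(n, n, node(n, false, false)). Substituting into the earlier bindings gives Y1 := pair(node(n, false, false), h(b, h(n, n, h(n, n, node(n, false, false))), h(node(n, false, false), node(n, false, false), empty))), R := h(b, h(n, n, h(n, n, node(n, false, false))), h(node(n, false, false), node(n, false, false), empty)).
MGU = { Y1 -> pair(node(n, false, false), h(b, h(n, n, h(n, n, node(n, false, false))), h(node(n, false, false), node(n, false, false), empty))), Y -> node(n, false, false), U -> n, R -> h(b, h(n, n, h(n, n, node(n, false, false))), h(node(n, false, false), node(n, false, false), empty)), V -> h(n, n, node(n, false, false)) }, so Y -> node(n, false, false).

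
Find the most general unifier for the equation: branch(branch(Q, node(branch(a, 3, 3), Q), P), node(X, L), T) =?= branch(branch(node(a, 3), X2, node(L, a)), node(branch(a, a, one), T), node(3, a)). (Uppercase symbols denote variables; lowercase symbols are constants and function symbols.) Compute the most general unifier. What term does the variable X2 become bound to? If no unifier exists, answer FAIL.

Decompose branch/3: branch(Q, node(branch(a, 3, 3), Q), P) =?= branch(node(a, 3), X2, node(L, a)),  node(X, L) =?= node(branch(a, a, one), T),  T =?= node(3, a).
Decompose branch/3: Q =?= node(a, 3),  node(branch(a, 3, 3), Q) =?= X2,  P =?= node(L, a).
Bind Q := node(a, 3); substituting into the one remaining equation that mentions Q gives: node(branch(a, 3, 3), node(a, 3)) =?= X2.
Bind X2 := node(branch(a, 3, 3), node(a, 3)); no other remaining equation mentions X2.
Bind P := node(L, a); no other remaining equation mentions P.
Decompose node/2: X =?= branch(a, a, one),  L =?= T.
Bind X := branch(a, a, one); no other remaining equation mentions X.
Bind L := T; no other remaining equation mentions L. Substituting into the earlier binding gives P := node(T, a).
Bind T := node(3, a). Substituting into the earlier bindings gives P := node(node(3, a), a), L := node(3, a).
MGU = { Q := node(a, 3), X2 := node(branch(a, 3, 3), node(a, 3)), P := node(node(3, a), a), X := branch(a, a, one), L := node(3, a), T := node(3, a) }, so X2 := node(branch(a, 3, 3), node(a, 3)).

node(branch(a, 3, 3), node(a, 3))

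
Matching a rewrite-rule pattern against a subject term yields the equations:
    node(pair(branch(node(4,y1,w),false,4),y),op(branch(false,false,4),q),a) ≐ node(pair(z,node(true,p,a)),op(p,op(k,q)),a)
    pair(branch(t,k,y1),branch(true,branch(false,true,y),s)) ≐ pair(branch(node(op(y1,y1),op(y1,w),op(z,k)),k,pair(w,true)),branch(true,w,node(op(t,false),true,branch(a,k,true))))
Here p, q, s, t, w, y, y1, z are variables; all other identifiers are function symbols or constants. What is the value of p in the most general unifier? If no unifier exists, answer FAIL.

FAIL

Decompose node/3: pair(branch(node(4,y1,w),false,4),y) ≐ pair(z,node(true,p,a)),  op(branch(false,false,4),q) ≐ op(p,op(k,q)),  a ≐ a.
Decompose pair/2: branch(node(4,y1,w),false,4) ≐ z,  y ≐ node(true,p,a).
Bind z := branch(node(4,y1,w),false,4); substituting into the one remaining equation that mentions z gives: pair(branch(t,k,y1),branch(true,branch(false,true,y),s)) ≐ pair(branch(node(op(y1,y1),op(y1,w),op(branch(node(4,y1,w),false,4),k)),k,pair(w,true)),branch(true,w,node(op(t,false),true,branch(a,k,true)))).
Bind y := node(true,p,a); substituting into the one remaining equation that mentions y gives: pair(branch(t,k,y1),branch(true,branch(false,true,node(true,p,a)),s)) ≐ pair(branch(node(op(y1,y1),op(y1,w),op(branch(node(4,y1,w),false,4),k)),k,pair(w,true)),branch(true,w,node(op(t,false),true,branch(a,k,true)))).
Decompose op/2: branch(false,false,4) ≐ p,  q ≐ op(k,q).
Bind p := branch(false,false,4); substituting into the one remaining equation that mentions p gives: pair(branch(t,k,y1),branch(true,branch(false,true,node(true,branch(false,false,4),a)),s)) ≐ pair(branch(node(op(y1,y1),op(y1,w),op(branch(node(4,y1,w),false,4),k)),k,pair(w,true)),branch(true,w,node(op(t,false),true,branch(a,k,true)))). Substituting into the earlier binding gives y := node(true,branch(false,false,4),a).
Occurs check fails: q occurs in op(k,q); the equation q ≐ op(k,q) has no finite solution.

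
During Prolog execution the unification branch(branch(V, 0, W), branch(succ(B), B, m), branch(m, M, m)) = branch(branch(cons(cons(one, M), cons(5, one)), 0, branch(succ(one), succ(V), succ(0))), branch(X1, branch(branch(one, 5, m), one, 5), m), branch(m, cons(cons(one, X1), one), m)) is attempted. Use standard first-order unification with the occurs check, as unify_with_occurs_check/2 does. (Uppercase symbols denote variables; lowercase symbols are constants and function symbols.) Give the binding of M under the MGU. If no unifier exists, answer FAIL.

Decompose branch/3: branch(V, 0, W) = branch(cons(cons(one, M), cons(5, one)), 0, branch(succ(one), succ(V), succ(0))),  branch(succ(B), B, m) = branch(X1, branch(branch(one, 5, m), one, 5), m),  branch(m, M, m) = branch(m, cons(cons(one, X1), one), m).
Decompose branch/3: V = cons(cons(one, M), cons(5, one)),  0 = 0,  W = branch(succ(one), succ(V), succ(0)).
Bind V := cons(cons(one, M), cons(5, one)); substituting into the one remaining equation that mentions V gives: W = branch(succ(one), succ(cons(cons(one, M), cons(5, one))), succ(0)).
Delete trivial equation 0 = 0.
Bind W := branch(succ(one), succ(cons(cons(one, M), cons(5, one))), succ(0)); no other remaining equation mentions W.
Decompose branch/3: succ(B) = X1,  B = branch(branch(one, 5, m), one, 5),  m = m.
Bind X1 := succ(B); substituting into the one remaining equation that mentions X1 gives: branch(m, M, m) = branch(m, cons(cons(one, succ(B)), one), m).
Bind B := branch(branch(one, 5, m), one, 5); substituting into the one remaining equation that mentions B gives: branch(m, M, m) = branch(m, cons(cons(one, succ(branch(branch(one, 5, m), one, 5))), one), m). Substituting into the earlier binding gives X1 := succ(branch(branch(one, 5, m), one, 5)).
Delete trivial equation m = m.
Decompose branch/3: m = m,  M = cons(cons(one, succ(branch(branch(one, 5, m), one, 5))), one),  m = m.
Delete trivial equation m = m.
Bind M := cons(cons(one, succ(branch(branch(one, 5, m), one, 5))), one); no other remaining equation mentions M. Substituting into the earlier bindings gives V := cons(cons(one, cons(cons(one, succ(branch(branch(one, 5, m), one, 5))), one)), cons(5, one)), W := branch(succ(one), succ(cons(cons(one, cons(cons(one, succ(branch(branch(one, 5, m), one, 5))), one)), cons(5, one))), succ(0)).
Delete trivial equation m = m.
MGU = { V = cons(cons(one, cons(cons(one, succ(branch(branch(one, 5, m), one, 5))), one)), cons(5, one)), W = branch(succ(one), succ(cons(cons(one, cons(cons(one, succ(branch(branch(one, 5, m), one, 5))), one)), cons(5, one))), succ(0)), X1 = succ(branch(branch(one, 5, m), one, 5)), B = branch(branch(one, 5, m), one, 5), M = cons(cons(one, succ(branch(branch(one, 5, m), one, 5))), one) }, so M = cons(cons(one, succ(branch(branch(one, 5, m), one, 5))), one).

cons(cons(one, succ(branch(branch(one, 5, m), one, 5))), one)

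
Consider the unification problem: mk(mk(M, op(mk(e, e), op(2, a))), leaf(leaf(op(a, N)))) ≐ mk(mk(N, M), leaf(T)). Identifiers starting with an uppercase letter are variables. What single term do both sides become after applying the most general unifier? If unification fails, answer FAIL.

Decompose mk/2: mk(M, op(mk(e, e), op(2, a))) ≐ mk(N, M),  leaf(leaf(op(a, N))) ≐ leaf(T).
Decompose mk/2: M ≐ N,  op(mk(e, e), op(2, a)) ≐ M.
Bind M := N; substituting into the one remaining equation that mentions M gives: op(mk(e, e), op(2, a)) ≐ N.
Bind N := op(mk(e, e), op(2, a)); substituting into the remaining equation gives: leaf(leaf(op(a, op(mk(e, e), op(2, a))))) ≐ leaf(T). Substituting into the earlier binding gives M := op(mk(e, e), op(2, a)).
Decompose leaf/1: leaf(op(a, op(mk(e, e), op(2, a)))) ≐ T.
Bind T := leaf(op(a, op(mk(e, e), op(2, a)))).
Applying the MGU to either side gives mk(mk(op(mk(e, e), op(2, a)), op(mk(e, e), op(2, a))), leaf(leaf(op(a, op(mk(e, e), op(2, a)))))).

mk(mk(op(mk(e, e), op(2, a)), op(mk(e, e), op(2, a))), leaf(leaf(op(a, op(mk(e, e), op(2, a))))))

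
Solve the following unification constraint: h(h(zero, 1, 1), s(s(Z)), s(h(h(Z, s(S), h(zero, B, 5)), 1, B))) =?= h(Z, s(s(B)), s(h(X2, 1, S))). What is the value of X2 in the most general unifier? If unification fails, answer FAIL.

h(h(zero, 1, 1), s(h(zero, 1, 1)), h(zero, h(zero, 1, 1), 5))

Decompose h/3: h(zero, 1, 1) =?= Z,  s(s(Z)) =?= s(s(B)),  s(h(h(Z, s(S), h(zero, B, 5)), 1, B)) =?= s(h(X2, 1, S)).
Bind Z := h(zero, 1, 1); substituting into the remaining equations gives: s(s(h(zero, 1, 1))) =?= s(s(B)),  s(h(h(h(zero, 1, 1), s(S), h(zero, B, 5)), 1, B)) =?= s(h(X2, 1, S)).
Decompose s/1: s(h(zero, 1, 1)) =?= s(B).
Decompose s/1: h(zero, 1, 1) =?= B.
Bind B := h(zero, 1, 1); substituting into the remaining equation gives: s(h(h(h(zero, 1, 1), s(S), h(zero, h(zero, 1, 1), 5)), 1, h(zero, 1, 1))) =?= s(h(X2, 1, S)).
Decompose s/1: h(h(h(zero, 1, 1), s(S), h(zero, h(zero, 1, 1), 5)), 1, h(zero, 1, 1)) =?= h(X2, 1, S).
Decompose h/3: h(h(zero, 1, 1), s(S), h(zero, h(zero, 1, 1), 5)) =?= X2,  1 =?= 1,  h(zero, 1, 1) =?= S.
Bind X2 := h(h(zero, 1, 1), s(S), h(zero, h(zero, 1, 1), 5)); no other remaining equation mentions X2.
Delete trivial equation 1 =?= 1.
Bind S := h(zero, 1, 1). Substituting into the earlier binding gives X2 := h(h(zero, 1, 1), s(h(zero, 1, 1)), h(zero, h(zero, 1, 1), 5)).
MGU = { Z := h(zero, 1, 1), B := h(zero, 1, 1), X2 := h(h(zero, 1, 1), s(h(zero, 1, 1)), h(zero, h(zero, 1, 1), 5)), S := h(zero, 1, 1) }, so X2 := h(h(zero, 1, 1), s(h(zero, 1, 1)), h(zero, h(zero, 1, 1), 5)).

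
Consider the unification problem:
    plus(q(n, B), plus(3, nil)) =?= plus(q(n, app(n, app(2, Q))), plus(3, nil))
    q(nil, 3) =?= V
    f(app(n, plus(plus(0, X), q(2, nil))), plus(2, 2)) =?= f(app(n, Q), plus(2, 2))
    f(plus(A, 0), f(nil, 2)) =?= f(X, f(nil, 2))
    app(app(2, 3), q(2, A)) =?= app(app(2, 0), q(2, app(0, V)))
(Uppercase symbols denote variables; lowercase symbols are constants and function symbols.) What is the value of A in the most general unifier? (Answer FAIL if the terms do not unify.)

Decompose plus/2: q(n, B) =?= q(n, app(n, app(2, Q))),  plus(3, nil) =?= plus(3, nil).
Decompose q/2: n =?= n,  B =?= app(n, app(2, Q)).
Delete trivial equation n =?= n.
Bind B := app(n, app(2, Q)); no other remaining equation mentions B.
Delete trivial equation plus(3, nil) =?= plus(3, nil).
Bind V := q(nil, 3); substituting into the one remaining equation that mentions V gives: app(app(2, 3), q(2, A)) =?= app(app(2, 0), q(2, app(0, q(nil, 3)))).
Decompose f/2: app(n, plus(plus(0, X), q(2, nil))) =?= app(n, Q),  plus(2, 2) =?= plus(2, 2).
Decompose app/2: n =?= n,  plus(plus(0, X), q(2, nil)) =?= Q.
Delete trivial equation n =?= n.
Bind Q := plus(plus(0, X), q(2, nil)); no other remaining equation mentions Q. Substituting into the earlier binding gives B := app(n, app(2, plus(plus(0, X), q(2, nil)))).
Delete trivial equation plus(2, 2) =?= plus(2, 2).
Decompose f/2: plus(A, 0) =?= X,  f(nil, 2) =?= f(nil, 2).
Bind X := plus(A, 0); no other remaining equation mentions X. Substituting into the earlier bindings gives B := app(n, app(2, plus(plus(0, plus(A, 0)), q(2, nil)))), Q := plus(plus(0, plus(A, 0)), q(2, nil)).
Delete trivial equation f(nil, 2) =?= f(nil, 2).
Decompose app/2: app(2, 3) =?= app(2, 0),  q(2, A) =?= q(2, app(0, q(nil, 3))).
Decompose app/2: 2 =?= 2,  3 =?= 0.
Delete trivial equation 2 =?= 2.
Clash: constants 3 and 0 differ; no unifier exists.

FAIL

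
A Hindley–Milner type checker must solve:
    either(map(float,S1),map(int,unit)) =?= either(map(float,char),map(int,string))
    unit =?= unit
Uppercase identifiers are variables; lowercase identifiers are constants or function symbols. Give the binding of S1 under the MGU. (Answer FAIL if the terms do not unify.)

Decompose either/2: map(float,S1) =?= map(float,char),  map(int,unit) =?= map(int,string).
Decompose map/2: float =?= float,  S1 =?= char.
Delete trivial equation float =?= float.
Bind S1 := char; no other remaining equation mentions S1.
Decompose map/2: int =?= int,  unit =?= string.
Delete trivial equation int =?= int.
Clash: constants unit and string differ; no unifier exists.

FAIL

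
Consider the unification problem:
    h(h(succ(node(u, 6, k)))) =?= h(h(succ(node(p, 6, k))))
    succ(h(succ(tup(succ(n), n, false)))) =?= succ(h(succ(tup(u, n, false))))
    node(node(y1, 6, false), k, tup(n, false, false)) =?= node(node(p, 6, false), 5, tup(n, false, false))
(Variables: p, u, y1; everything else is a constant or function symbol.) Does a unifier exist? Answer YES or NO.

Decompose h/1: h(succ(node(u, 6, k))) =?= h(succ(node(p, 6, k))).
Decompose h/1: succ(node(u, 6, k)) =?= succ(node(p, 6, k)).
Decompose succ/1: node(u, 6, k) =?= node(p, 6, k).
Decompose node/3: u =?= p,  6 =?= 6,  k =?= k.
Bind u := p; substituting into the one remaining equation that mentions u gives: succ(h(succ(tup(succ(n), n, false)))) =?= succ(h(succ(tup(p, n, false)))).
Delete trivial equation 6 =?= 6.
Delete trivial equation k =?= k.
Decompose succ/1: h(succ(tup(succ(n), n, false))) =?= h(succ(tup(p, n, false))).
Decompose h/1: succ(tup(succ(n), n, false)) =?= succ(tup(p, n, false)).
Decompose succ/1: tup(succ(n), n, false) =?= tup(p, n, false).
Decompose tup/3: succ(n) =?= p,  n =?= n,  false =?= false.
Bind p := succ(n); substituting into the one remaining equation that mentions p gives: node(node(y1, 6, false), k, tup(n, false, false)) =?= node(node(succ(n), 6, false), 5, tup(n, false, false)). Substituting into the earlier binding gives u := succ(n).
Delete trivial equation n =?= n.
Delete trivial equation false =?= false.
Decompose node/3: node(y1, 6, false) =?= node(succ(n), 6, false),  k =?= 5,  tup(n, false, false) =?= tup(n, false, false).
Decompose node/3: y1 =?= succ(n),  6 =?= 6,  false =?= false.
Bind y1 := succ(n); no other remaining equation mentions y1.
Delete trivial equation 6 =?= 6.
Delete trivial equation false =?= false.
Clash: constants k and 5 differ; no unifier exists.

NO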